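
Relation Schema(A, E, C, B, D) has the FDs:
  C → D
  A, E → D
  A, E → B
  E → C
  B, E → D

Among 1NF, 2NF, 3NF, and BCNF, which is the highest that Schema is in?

Candidate key: {A, E}. Prime attributes: {A, E}.
For C → D we have {C}⁺ = {C, D}; {C} is not a superkey, so BCNF fails.
Because {D} is non-prime and the left side of C → D is not a superkey, the relation is not in 3NF.
The proper key subset {E} of {A, E} determines non-prime {C, D}, so the relation is not even in 2NF.

1NF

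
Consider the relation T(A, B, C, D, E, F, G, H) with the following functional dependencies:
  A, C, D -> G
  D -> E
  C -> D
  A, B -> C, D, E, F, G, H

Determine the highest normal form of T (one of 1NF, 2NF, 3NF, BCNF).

Candidate key: {A, B}. Prime attributes: {A, B}.
For A, C, D -> G we have {A, C, D}⁺ = {A, C, D, E, G}; {A, C, D} is not a superkey, so BCNF fails.
A, C, D -> G determines the non-prime attribute {G} from a non-superkey — 3NF is violated.
No proper subset of a key has a non-prime attribute in its closure, so there is no partial dependency; 2NF holds.

2NF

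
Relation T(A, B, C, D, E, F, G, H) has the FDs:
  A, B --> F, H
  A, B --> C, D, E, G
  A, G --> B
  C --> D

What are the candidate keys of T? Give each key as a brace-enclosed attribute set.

{A, B}, {A, G}

No FD produces {A}, so it must be in every candidate key.
{A, B}⁺ = {A, B, C, D, E, F, G, H} — all of the relation — so {A, B} is a candidate key.
{A, G}⁺ = {A, B, C, D, E, F, G, H} — all of the relation — so {A, G} is a candidate key.
Any other superkey properly contains one of these, so there are no further candidate keys.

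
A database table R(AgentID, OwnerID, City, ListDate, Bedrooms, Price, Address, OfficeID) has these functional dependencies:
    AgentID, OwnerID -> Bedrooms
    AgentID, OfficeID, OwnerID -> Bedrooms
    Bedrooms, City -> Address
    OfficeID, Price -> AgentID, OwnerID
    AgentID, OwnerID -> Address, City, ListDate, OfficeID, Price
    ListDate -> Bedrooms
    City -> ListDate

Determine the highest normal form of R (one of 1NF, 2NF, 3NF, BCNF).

2NF

Candidate keys: {AgentID, OwnerID}, {OfficeID, Price}. Prime attributes: {AgentID, OfficeID, OwnerID, Price}.
Bedrooms, City -> Address breaks BCNF: {Bedrooms, City}⁺ = {Address, Bedrooms, City, ListDate}, so {Bedrooms, City} is not a superkey.
Because {Address} is non-prime and the left side of Bedrooms, City -> Address is not a superkey, the relation is not in 3NF.
No non-prime attribute depends on a proper subset of any candidate key, so 2NF holds.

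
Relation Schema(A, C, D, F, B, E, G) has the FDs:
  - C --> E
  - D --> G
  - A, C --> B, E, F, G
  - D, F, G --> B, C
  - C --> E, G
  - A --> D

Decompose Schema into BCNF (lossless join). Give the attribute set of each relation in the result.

Candidate keys of the original relation: {A, C}, {A, F}.
Within {A, B, C, D, E, F, G}: {C}⁺ ∩ {A, B, C, D, E, F, G} = {C, E, G}, not the whole set, so C --> E, G violates BCNF; decompose into {C, E, G} and {A, B, C, D, F}.
{C, E, G}: every determinant is a superkey — BCNF.
Within {A, B, C, D, F}: {A}⁺ ∩ {A, B, C, D, F} = {A, D}, not the whole set, so A --> D violates BCNF; decompose into {A, D} and {A, B, C, F}.
{A, D}: every determinant is a superkey — BCNF.
{A, B, C, F}: every determinant is a superkey — BCNF.

{A, B, C, F}; {A, D}; {C, E, G}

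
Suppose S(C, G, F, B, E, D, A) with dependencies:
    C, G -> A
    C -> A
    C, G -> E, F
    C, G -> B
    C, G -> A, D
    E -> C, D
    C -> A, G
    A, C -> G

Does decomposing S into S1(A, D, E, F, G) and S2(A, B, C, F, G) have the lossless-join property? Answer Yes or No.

Common attributes: {A, F, G}; their closure is {A, F, G}.
Neither S1 nor S2 is contained in that closure, so the decomposition is lossy.

No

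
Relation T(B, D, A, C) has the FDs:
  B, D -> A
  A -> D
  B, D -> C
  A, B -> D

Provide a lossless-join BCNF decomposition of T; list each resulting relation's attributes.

{A, B, C}; {A, D}

Candidate keys of the original relation: {A, B}, {B, D}.
Within {A, B, C, D}: {A}⁺ ∩ {A, B, C, D} = {A, D}, not the whole set, so A -> D violates BCNF; decompose into {A, D} and {A, B, C}.
{A, D} is in BCNF.
{A, B, C} is in BCNF.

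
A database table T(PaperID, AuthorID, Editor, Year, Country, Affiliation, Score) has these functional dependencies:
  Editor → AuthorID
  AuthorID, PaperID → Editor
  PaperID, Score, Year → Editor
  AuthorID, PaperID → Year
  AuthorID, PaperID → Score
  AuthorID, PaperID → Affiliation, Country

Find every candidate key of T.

{AuthorID, PaperID}, {Editor, PaperID}, {PaperID, Score, Year}

{PaperID} never appears on the right of any FD, so every key must include it.
Closure of {AuthorID, PaperID} is {Affiliation, AuthorID, Country, Editor, PaperID, Score, Year}, the whole schema; {AuthorID, PaperID} is a candidate key.
Closure of {Editor, PaperID} is {Affiliation, AuthorID, Country, Editor, PaperID, Score, Year}, the whole schema; {Editor, PaperID} is a candidate key.
Closure of {PaperID, Score, Year} is {Affiliation, AuthorID, Country, Editor, PaperID, Score, Year}, the whole schema; {PaperID, Score, Year} is a candidate key.
These are minimal and exhaustive — every other superkey contains one of them.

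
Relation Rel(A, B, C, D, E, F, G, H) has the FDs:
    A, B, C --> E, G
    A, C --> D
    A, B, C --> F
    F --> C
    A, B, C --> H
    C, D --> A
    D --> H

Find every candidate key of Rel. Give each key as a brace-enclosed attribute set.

{A, B, C}, {A, B, F}, {B, C, D}, {B, D, F}

No FD produces {B}, so it must be in every candidate key.
{A, B, C}⁺ = {A, B, C, D, E, F, G, H} — all of the relation — so {A, B, C} is a candidate key.
{A, B, F}⁺ = {A, B, C, D, E, F, G, H} — all of the relation — so {A, B, F} is a candidate key.
{B, C, D}⁺ = {A, B, C, D, E, F, G, H} — all of the relation — so {B, C, D} is a candidate key.
{B, D, F}⁺ = {A, B, C, D, E, F, G, H} — all of the relation — so {B, D, F} is a candidate key.
These are minimal and exhaustive — every other superkey contains one of them.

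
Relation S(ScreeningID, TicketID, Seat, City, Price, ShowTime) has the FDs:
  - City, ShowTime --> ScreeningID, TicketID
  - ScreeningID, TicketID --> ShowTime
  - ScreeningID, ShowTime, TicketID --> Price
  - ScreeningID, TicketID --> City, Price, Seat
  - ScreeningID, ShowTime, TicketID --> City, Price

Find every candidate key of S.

{City, ShowTime}⁺ = {City, Price, ScreeningID, Seat, ShowTime, TicketID} — all of the relation — so {City, ShowTime} is a candidate key.
{ScreeningID, TicketID}⁺ = {City, Price, ScreeningID, Seat, ShowTime, TicketID} — all of the relation — so {ScreeningID, TicketID} is a candidate key.
These are minimal and exhaustive — every other superkey contains one of them.

{City, ShowTime}, {ScreeningID, TicketID}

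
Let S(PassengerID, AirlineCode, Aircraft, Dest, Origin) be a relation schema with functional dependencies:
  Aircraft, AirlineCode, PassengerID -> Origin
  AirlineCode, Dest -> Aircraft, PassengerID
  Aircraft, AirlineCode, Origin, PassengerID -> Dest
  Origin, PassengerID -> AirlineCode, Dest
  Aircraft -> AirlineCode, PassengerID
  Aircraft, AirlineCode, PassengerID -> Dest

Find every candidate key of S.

{Aircraft}, {AirlineCode, Dest}, {Origin, PassengerID}

{Aircraft}⁺ = {Aircraft, AirlineCode, Dest, Origin, PassengerID}, which is every attribute, so {Aircraft} is a candidate key.
{AirlineCode, Dest}⁺ = {Aircraft, AirlineCode, Dest, Origin, PassengerID}, which is every attribute, so {AirlineCode, Dest} is a candidate key.
{Origin, PassengerID}⁺ = {Aircraft, AirlineCode, Dest, Origin, PassengerID}, which is every attribute, so {Origin, PassengerID} is a candidate key.
Any other superkey properly contains one of these, so there are no further candidate keys.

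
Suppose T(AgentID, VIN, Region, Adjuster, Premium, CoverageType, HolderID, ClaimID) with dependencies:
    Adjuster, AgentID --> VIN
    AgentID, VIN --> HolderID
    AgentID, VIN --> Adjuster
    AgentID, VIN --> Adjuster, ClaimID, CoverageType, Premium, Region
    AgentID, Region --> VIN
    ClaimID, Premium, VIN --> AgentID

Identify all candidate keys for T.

{Adjuster, AgentID}⁺ = {Adjuster, AgentID, ClaimID, CoverageType, HolderID, Premium, Region, VIN}, which is every attribute, so {Adjuster, AgentID} is a candidate key.
{AgentID, Region}⁺ = {Adjuster, AgentID, ClaimID, CoverageType, HolderID, Premium, Region, VIN}, which is every attribute, so {AgentID, Region} is a candidate key.
{AgentID, VIN}⁺ = {Adjuster, AgentID, ClaimID, CoverageType, HolderID, Premium, Region, VIN}, which is every attribute, so {AgentID, VIN} is a candidate key.
{ClaimID, Premium, VIN}⁺ = {Adjuster, AgentID, ClaimID, CoverageType, HolderID, Premium, Region, VIN}, which is every attribute, so {ClaimID, Premium, VIN} is a candidate key.
These are minimal and exhaustive — every other superkey contains one of them.

{Adjuster, AgentID}, {AgentID, Region}, {AgentID, VIN}, {ClaimID, Premium, VIN}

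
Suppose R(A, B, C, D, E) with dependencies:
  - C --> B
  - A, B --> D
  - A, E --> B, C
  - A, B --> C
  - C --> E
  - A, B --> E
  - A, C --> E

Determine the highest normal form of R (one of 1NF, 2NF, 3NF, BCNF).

Candidate keys: {A, B}, {A, C}, {A, E}. Prime attributes: {A, B, C, E}.
C --> B: {C}⁺ = {B, C, E}, which is not all of the attributes, so the left side is not a superkey — BCNF is violated.
But every attribute on its right side ({B}) is prime, and the same holds for every other non-superkey FD, so 3NF still holds.

3NF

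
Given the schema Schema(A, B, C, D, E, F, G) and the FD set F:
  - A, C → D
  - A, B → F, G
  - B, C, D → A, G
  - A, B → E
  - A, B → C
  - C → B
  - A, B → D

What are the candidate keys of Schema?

Closure of {A, B} is {A, B, C, D, E, F, G}, the whole schema; {A, B} is a candidate key.
Closure of {A, C} is {A, B, C, D, E, F, G}, the whole schema; {A, C} is a candidate key.
Closure of {C, D} is {A, B, C, D, E, F, G}, the whole schema; {C, D} is a candidate key.
No proper subset of any of these is a key, and no other minimal superkey exists.

{A, B}, {A, C}, {C, D}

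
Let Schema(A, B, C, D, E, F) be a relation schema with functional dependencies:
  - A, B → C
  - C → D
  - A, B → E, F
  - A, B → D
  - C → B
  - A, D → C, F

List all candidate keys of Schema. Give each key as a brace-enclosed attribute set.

{A, B}, {A, C}, {A, D}

{A} never appears on the right of any FD, so every key must include it.
{A, B}⁺ = {A, B, C, D, E, F}, which is every attribute, so {A, B} is a candidate key.
{A, C}⁺ = {A, B, C, D, E, F}, which is every attribute, so {A, C} is a candidate key.
{A, D}⁺ = {A, B, C, D, E, F}, which is every attribute, so {A, D} is a candidate key.
These are minimal and exhaustive — every other superkey contains one of them.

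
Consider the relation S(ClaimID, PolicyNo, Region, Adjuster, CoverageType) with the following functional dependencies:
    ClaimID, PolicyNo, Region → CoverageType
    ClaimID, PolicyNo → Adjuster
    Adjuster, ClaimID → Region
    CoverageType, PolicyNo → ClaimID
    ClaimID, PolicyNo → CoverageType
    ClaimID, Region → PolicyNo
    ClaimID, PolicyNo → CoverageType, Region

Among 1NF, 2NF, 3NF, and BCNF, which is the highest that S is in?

BCNF

Candidate keys: {Adjuster, ClaimID}, {ClaimID, PolicyNo}, {ClaimID, Region}, {CoverageType, PolicyNo}. Prime attributes: {Adjuster, ClaimID, CoverageType, PolicyNo, Region}.
Every FD has a superkey on the left, so the relation is in BCNF.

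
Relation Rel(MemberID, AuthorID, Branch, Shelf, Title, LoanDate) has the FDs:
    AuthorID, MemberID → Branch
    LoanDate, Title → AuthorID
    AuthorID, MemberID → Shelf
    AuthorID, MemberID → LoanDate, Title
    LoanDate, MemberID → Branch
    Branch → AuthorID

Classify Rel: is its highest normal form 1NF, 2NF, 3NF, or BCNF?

Candidate keys: {AuthorID, MemberID}, {Branch, MemberID}, {LoanDate, MemberID}. Prime attributes: {AuthorID, Branch, LoanDate, MemberID}.
LoanDate, Title → AuthorID breaks BCNF: {LoanDate, Title}⁺ = {AuthorID, LoanDate, Title}, so {LoanDate, Title} is not a superkey.
Its right-hand attributes {AuthorID} are all prime, as are those of every other non-superkey FD — the relation is in 3NF.

3NF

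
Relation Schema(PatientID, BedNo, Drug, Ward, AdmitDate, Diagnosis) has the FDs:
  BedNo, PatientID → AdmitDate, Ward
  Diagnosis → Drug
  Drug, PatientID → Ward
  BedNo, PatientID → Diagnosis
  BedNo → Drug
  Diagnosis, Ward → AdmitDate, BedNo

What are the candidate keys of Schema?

{BedNo, PatientID}, {Diagnosis, PatientID}

Attributes never on any right-hand side: {PatientID} — every candidate key must contain it.
{BedNo, PatientID}⁺ = {AdmitDate, BedNo, Diagnosis, Drug, PatientID, Ward} — all of the relation — so {BedNo, PatientID} is a candidate key.
{Diagnosis, PatientID}⁺ = {AdmitDate, BedNo, Diagnosis, Drug, PatientID, Ward} — all of the relation — so {Diagnosis, PatientID} is a candidate key.
No proper subset of any of these is a key, and no other minimal superkey exists.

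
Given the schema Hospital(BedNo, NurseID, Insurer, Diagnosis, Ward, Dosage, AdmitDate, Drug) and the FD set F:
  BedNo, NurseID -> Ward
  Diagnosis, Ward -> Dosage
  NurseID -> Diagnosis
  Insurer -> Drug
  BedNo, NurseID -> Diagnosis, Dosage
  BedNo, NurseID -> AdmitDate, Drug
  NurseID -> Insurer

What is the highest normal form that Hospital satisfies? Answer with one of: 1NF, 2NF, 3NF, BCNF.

1NF

Candidate key: {BedNo, NurseID}. Prime attributes: {BedNo, NurseID}.
For Diagnosis, Ward -> Dosage we have {Diagnosis, Ward}⁺ = {Diagnosis, Dosage, Ward}; {Diagnosis, Ward} is not a superkey, so BCNF fails.
Diagnosis, Ward -> Dosage has non-prime {Dosage} on the right and a non-superkey on the left, so 3NF fails.
The proper key subset {NurseID} of {BedNo, NurseID} determines non-prime {Diagnosis, Drug, Insurer}, so the relation is not even in 2NF.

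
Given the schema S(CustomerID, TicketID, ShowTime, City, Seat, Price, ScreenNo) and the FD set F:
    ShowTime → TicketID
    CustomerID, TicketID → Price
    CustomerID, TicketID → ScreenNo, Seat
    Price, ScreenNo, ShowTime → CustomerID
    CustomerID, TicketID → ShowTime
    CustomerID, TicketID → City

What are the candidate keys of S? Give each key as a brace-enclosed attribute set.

{CustomerID, ShowTime}, {CustomerID, TicketID}, {Price, ScreenNo, ShowTime}

{CustomerID, ShowTime}⁺ = {City, CustomerID, Price, ScreenNo, Seat, ShowTime, TicketID} — all of the relation — so {CustomerID, ShowTime} is a candidate key.
{CustomerID, TicketID}⁺ = {City, CustomerID, Price, ScreenNo, Seat, ShowTime, TicketID} — all of the relation — so {CustomerID, TicketID} is a candidate key.
{Price, ScreenNo, ShowTime}⁺ = {City, CustomerID, Price, ScreenNo, Seat, ShowTime, TicketID} — all of the relation — so {Price, ScreenNo, ShowTime} is a candidate key.
These are minimal and exhaustive — every other superkey contains one of them.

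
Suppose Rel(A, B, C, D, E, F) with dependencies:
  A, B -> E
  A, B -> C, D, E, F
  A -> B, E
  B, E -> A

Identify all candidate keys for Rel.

{A}, {B, E}

Closure of {A} is {A, B, C, D, E, F}, the whole schema; {A} is a candidate key.
Closure of {B, E} is {A, B, C, D, E, F}, the whole schema; {B, E} is a candidate key.
These are minimal and exhaustive — every other superkey contains one of them.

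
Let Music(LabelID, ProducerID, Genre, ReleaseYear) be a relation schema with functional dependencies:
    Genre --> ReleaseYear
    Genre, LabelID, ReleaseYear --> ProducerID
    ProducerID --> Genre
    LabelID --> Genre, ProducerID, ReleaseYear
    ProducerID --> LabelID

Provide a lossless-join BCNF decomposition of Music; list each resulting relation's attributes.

{Genre, LabelID, ProducerID}; {Genre, ReleaseYear}

Candidate keys of the original relation: {LabelID}, {ProducerID}.
In {Genre, LabelID, ProducerID, ReleaseYear}, {Genre} is not a superkey ({Genre}⁺ restricted to this set is {Genre, ReleaseYear}), so split on Genre --> ReleaseYear into {Genre, ReleaseYear} and {Genre, LabelID, ProducerID}.
{Genre, ReleaseYear} is in BCNF.
{Genre, LabelID, ProducerID} is in BCNF.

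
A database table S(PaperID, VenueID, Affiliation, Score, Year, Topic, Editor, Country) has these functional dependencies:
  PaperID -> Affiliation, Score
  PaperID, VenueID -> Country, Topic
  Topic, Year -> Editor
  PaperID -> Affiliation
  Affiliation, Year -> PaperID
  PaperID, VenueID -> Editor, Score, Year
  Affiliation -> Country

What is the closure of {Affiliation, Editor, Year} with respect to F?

{Affiliation, Country, Editor, PaperID, Score, Year}

Start with {Affiliation, Editor, Year}.
Affiliation, Year -> PaperID applies; add {PaperID} → now {Affiliation, Editor, PaperID, Year}.
Affiliation -> Country applies; add {Country} → now {Affiliation, Country, Editor, PaperID, Year}.
PaperID -> Affiliation, Score applies; add {Score} → now {Affiliation, Country, Editor, PaperID, Score, Year}.
No further FD applies.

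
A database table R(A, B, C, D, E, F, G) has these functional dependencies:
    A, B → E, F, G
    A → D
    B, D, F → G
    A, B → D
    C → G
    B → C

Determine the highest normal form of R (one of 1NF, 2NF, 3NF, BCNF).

1NF

Candidate key: {A, B}. Prime attributes: {A, B}.
A → D: {A}⁺ = {A, D}, which is not all of the attributes, so the left side is not a superkey — BCNF is violated.
Because {D} is non-prime and the left side of A → D is not a superkey, the relation is not in 3NF.
Since {A} ⊂ {A, B} and {A}⁺ ⊇ {D} with {D} non-prime, there is a partial dependency; 2NF fails.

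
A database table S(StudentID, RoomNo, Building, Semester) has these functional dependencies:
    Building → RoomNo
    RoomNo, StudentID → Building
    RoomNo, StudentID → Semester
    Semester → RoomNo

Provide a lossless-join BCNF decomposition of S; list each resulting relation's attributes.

{Building, RoomNo}; {Building, Semester, StudentID}

Candidate keys of the original relation: {Building, StudentID}, {RoomNo, StudentID}, {Semester, StudentID}.
{Building, RoomNo, Semester, StudentID}: {Building} determines {Building, RoomNo} here but is not a superkey — split on Building → RoomNo, giving {Building, RoomNo} and {Building, Semester, StudentID}.
{Building, RoomNo} has no BCNF violation.
{Building, Semester, StudentID} has no BCNF violation.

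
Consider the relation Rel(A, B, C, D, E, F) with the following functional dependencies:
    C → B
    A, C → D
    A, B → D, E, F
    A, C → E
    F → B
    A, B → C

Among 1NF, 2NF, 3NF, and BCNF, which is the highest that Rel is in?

3NF

Candidate keys: {A, B}, {A, C}, {A, F}. Prime attributes: {A, B, C, F}.
C → B breaks BCNF: {C}⁺ = {B, C}, so {C} is not a superkey.
Its right-hand attributes {B} are all prime, as are those of every other non-superkey FD — the relation is in 3NF.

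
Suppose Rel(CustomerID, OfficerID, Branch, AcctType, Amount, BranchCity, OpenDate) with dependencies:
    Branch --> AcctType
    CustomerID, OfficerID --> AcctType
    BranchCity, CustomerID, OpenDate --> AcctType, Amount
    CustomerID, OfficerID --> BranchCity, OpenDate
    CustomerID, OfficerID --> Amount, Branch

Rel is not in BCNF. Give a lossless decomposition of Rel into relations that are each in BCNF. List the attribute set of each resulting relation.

{AcctType, Branch}; {Amount, BranchCity, CustomerID, OpenDate}; {Branch, BranchCity, CustomerID, OfficerID, OpenDate}

Candidate key of the original relation: {CustomerID, OfficerID}.
In {AcctType, Amount, Branch, BranchCity, CustomerID, OfficerID, OpenDate}, {Branch} is not a superkey ({Branch}⁺ restricted to this set is {AcctType, Branch}), so split on Branch --> AcctType into {AcctType, Branch} and {Amount, Branch, BranchCity, CustomerID, OfficerID, OpenDate}.
{AcctType, Branch} is in BCNF.
In {Amount, Branch, BranchCity, CustomerID, OfficerID, OpenDate}, {BranchCity, CustomerID, OpenDate} is not a superkey ({BranchCity, CustomerID, OpenDate}⁺ restricted to this set is {Amount, BranchCity, CustomerID, OpenDate}), so split on BranchCity, CustomerID, OpenDate --> Amount into {Amount, BranchCity, CustomerID, OpenDate} and {Branch, BranchCity, CustomerID, OfficerID, OpenDate}.
{Amount, BranchCity, CustomerID, OpenDate} is in BCNF.
{Branch, BranchCity, CustomerID, OfficerID, OpenDate} is in BCNF.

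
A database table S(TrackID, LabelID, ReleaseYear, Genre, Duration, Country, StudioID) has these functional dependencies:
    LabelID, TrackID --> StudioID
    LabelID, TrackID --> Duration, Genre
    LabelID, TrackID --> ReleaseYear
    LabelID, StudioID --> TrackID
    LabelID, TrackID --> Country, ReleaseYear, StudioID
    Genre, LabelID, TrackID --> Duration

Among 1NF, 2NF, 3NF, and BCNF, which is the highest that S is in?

BCNF

Candidate keys: {LabelID, StudioID}, {LabelID, TrackID}. Prime attributes: {LabelID, StudioID, TrackID}.
The left-hand side of every FD is a superkey, so BCNF is satisfied.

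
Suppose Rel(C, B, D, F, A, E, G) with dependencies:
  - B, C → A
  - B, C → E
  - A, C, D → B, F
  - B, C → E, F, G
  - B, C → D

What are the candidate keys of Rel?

{A, C, D}, {B, C}

Attributes never on any right-hand side: {C} — every candidate key must contain it.
Closure of {B, C} is {A, B, C, D, E, F, G}, the whole schema; {B, C} is a candidate key.
Closure of {A, C, D} is {A, B, C, D, E, F, G}, the whole schema; {A, C, D} is a candidate key.
Any other superkey properly contains one of these, so there are no further candidate keys.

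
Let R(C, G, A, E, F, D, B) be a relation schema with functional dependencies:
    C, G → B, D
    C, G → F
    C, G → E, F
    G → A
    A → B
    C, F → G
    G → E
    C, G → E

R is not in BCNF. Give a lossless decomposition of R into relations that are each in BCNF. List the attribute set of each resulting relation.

{A, B}; {A, E, G}; {C, D, F, G}

Candidate keys of the original relation: {C, F}, {C, G}.
{A, B, C, D, E, F, G}: {G} determines {A, B, E, G} here but is not a superkey — split on G → A, B, E, giving {A, B, E, G} and {C, D, F, G}.
{A, B, E, G}: {A} determines {A, B} here but is not a superkey — split on A → B, giving {A, B} and {A, E, G}.
{A, B}: every determinant is a superkey — BCNF.
{A, E, G}: every determinant is a superkey — BCNF.
{C, D, F, G}: every determinant is a superkey — BCNF.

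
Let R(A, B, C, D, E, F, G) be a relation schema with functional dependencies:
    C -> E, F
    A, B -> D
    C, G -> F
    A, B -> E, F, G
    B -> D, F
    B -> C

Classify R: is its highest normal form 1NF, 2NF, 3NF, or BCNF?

1NF

Candidate key: {A, B}. Prime attributes: {A, B}.
C -> E, F: {C}⁺ = {C, E, F}, which is not all of the attributes, so the left side is not a superkey — BCNF is violated.
C -> E, F determines the non-prime attributes {E, F} from a non-superkey — 3NF is violated.
Since {B} ⊂ {A, B} and {B}⁺ ⊇ {C, D, E, F} with {C, D, E, F} non-prime, there is a partial dependency; 2NF fails.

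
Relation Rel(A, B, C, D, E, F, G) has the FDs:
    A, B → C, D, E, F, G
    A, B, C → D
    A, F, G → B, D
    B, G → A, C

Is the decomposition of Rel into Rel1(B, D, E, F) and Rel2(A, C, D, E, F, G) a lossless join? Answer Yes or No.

Rel1 ∩ Rel2 = {D, E, F}; its closure under F is {D, E, F}.
The closure covers neither Rel1 nor Rel2 entirely; the join is not lossless.

No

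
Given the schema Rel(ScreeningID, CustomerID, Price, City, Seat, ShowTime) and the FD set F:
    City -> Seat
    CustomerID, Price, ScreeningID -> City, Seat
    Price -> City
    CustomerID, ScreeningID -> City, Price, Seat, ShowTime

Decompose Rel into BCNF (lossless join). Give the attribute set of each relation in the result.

{City, Price}; {City, Seat}; {CustomerID, Price, ScreeningID, ShowTime}

Candidate key of the original relation: {CustomerID, ScreeningID}.
In {City, CustomerID, Price, ScreeningID, Seat, ShowTime}, {City} is not a superkey ({City}⁺ restricted to this set is {City, Seat}), so split on City -> Seat into {City, Seat} and {City, CustomerID, Price, ScreeningID, ShowTime}.
{City, Seat}: every determinant is a superkey — BCNF.
In {City, CustomerID, Price, ScreeningID, ShowTime}, {Price} is not a superkey ({Price}⁺ restricted to this set is {City, Price}), so split on Price -> City into {City, Price} and {CustomerID, Price, ScreeningID, ShowTime}.
{City, Price}: every determinant is a superkey — BCNF.
{CustomerID, Price, ScreeningID, ShowTime}: every determinant is a superkey — BCNF.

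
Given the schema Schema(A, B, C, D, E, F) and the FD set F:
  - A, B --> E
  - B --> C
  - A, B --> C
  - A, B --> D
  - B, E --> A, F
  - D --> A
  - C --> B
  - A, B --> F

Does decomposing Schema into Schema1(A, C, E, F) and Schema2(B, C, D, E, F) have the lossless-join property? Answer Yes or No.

Schema1 ∩ Schema2 = {C, E, F}; its closure under F is {A, B, C, D, E, F}.
Schema1 is contained in that closure, so Schema1 ∩ Schema2 --> Schema1 holds and the join is lossless.

Yes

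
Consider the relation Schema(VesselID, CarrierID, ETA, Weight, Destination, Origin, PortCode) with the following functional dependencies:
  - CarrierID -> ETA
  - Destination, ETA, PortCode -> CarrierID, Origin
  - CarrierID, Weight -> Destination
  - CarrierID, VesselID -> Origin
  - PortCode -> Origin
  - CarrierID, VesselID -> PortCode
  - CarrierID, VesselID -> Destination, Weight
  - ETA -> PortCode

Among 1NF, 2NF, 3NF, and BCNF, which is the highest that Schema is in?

1NF

Candidate keys: {CarrierID, VesselID}, {Destination, ETA, VesselID}. Prime attributes: {CarrierID, Destination, ETA, VesselID}.
For CarrierID -> ETA we have {CarrierID}⁺ = {CarrierID, ETA, Origin, PortCode}; {CarrierID} is not a superkey, so BCNF fails.
Because {Origin} is non-prime and the left side of Destination, ETA, PortCode -> CarrierID, Origin is not a superkey, the relation is not in 3NF.
{CarrierID} is a proper subset of the key {CarrierID, VesselID}, and {CarrierID}⁺ contains the non-prime attributes {Origin, PortCode} — a partial dependency, so 2NF is violated.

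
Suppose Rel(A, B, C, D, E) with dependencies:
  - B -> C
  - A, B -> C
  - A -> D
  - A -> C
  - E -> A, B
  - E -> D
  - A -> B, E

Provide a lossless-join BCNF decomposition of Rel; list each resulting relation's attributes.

Candidate keys of the original relation: {A}, {E}.
Within {A, B, C, D, E}: {B}⁺ ∩ {A, B, C, D, E} = {B, C}, not the whole set, so B -> C violates BCNF; decompose into {B, C} and {A, B, D, E}.
{B, C} has no BCNF violation.
{A, B, D, E} has no BCNF violation.

{A, B, D, E}; {B, C}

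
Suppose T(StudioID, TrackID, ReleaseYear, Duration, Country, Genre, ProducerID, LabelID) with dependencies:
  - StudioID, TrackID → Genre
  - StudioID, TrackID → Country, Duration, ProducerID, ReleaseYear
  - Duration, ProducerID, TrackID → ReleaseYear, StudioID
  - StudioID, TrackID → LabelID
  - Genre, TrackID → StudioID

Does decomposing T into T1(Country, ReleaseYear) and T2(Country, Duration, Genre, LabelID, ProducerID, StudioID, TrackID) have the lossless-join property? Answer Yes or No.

No

Common attributes: {Country}; their closure is {Country}.
The closure covers neither T1 nor T2 entirely; the join is not lossless.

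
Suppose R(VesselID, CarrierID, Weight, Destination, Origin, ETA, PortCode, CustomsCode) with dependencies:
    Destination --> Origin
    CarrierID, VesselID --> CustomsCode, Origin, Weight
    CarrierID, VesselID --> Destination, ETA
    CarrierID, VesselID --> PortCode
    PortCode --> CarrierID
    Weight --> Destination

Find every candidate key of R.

{VesselID} never appears on the right of any FD, so every key must include it.
{CarrierID, VesselID}⁺ = {CarrierID, CustomsCode, Destination, ETA, Origin, PortCode, VesselID, Weight} — all of the relation — so {CarrierID, VesselID} is a candidate key.
{PortCode, VesselID}⁺ = {CarrierID, CustomsCode, Destination, ETA, Origin, PortCode, VesselID, Weight} — all of the relation — so {PortCode, VesselID} is a candidate key.
These are minimal and exhaustive — every other superkey contains one of them.

{CarrierID, VesselID}, {PortCode, VesselID}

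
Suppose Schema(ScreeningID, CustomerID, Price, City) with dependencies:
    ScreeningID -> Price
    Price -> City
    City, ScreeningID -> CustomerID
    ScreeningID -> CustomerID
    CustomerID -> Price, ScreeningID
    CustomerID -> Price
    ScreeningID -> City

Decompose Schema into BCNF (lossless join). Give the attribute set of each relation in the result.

Candidate keys of the original relation: {CustomerID}, {ScreeningID}.
Within {City, CustomerID, Price, ScreeningID}: {Price}⁺ ∩ {City, CustomerID, Price, ScreeningID} = {City, Price}, not the whole set, so Price -> City violates BCNF; decompose into {City, Price} and {CustomerID, Price, ScreeningID}.
{City, Price} has no BCNF violation.
{CustomerID, Price, ScreeningID} has no BCNF violation.

{City, Price}; {CustomerID, Price, ScreeningID}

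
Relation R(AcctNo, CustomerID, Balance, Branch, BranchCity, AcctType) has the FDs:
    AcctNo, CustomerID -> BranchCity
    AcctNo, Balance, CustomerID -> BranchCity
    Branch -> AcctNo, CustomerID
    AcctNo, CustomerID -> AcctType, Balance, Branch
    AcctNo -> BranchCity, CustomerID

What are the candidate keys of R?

{AcctNo}, {Branch}

{AcctNo}⁺ = {AcctNo, AcctType, Balance, Branch, BranchCity, CustomerID}, which is every attribute, so {AcctNo} is a candidate key.
{Branch}⁺ = {AcctNo, AcctType, Balance, Branch, BranchCity, CustomerID}, which is every attribute, so {Branch} is a candidate key.
Any other superkey properly contains one of these, so there are no further candidate keys.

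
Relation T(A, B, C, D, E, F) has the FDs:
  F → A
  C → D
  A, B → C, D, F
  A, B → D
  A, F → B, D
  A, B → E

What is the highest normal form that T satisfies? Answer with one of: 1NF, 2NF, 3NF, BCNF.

Candidate keys: {A, B}, {F}. Prime attributes: {A, B, F}.
C → D: {C}⁺ = {C, D}, which is not all of the attributes, so the left side is not a superkey — BCNF is violated.
Because {D} is non-prime and the left side of C → D is not a superkey, the relation is not in 3NF.
Checking every proper subset of each key, none determines a non-prime attribute — 2NF is satisfied.

2NF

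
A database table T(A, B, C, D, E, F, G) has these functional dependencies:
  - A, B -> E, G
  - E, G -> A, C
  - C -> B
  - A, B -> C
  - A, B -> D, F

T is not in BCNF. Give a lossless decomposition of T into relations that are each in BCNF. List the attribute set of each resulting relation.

Candidate keys of the original relation: {A, B}, {A, C}, {E, G}.
Within {A, B, C, D, E, F, G}: {C}⁺ ∩ {A, B, C, D, E, F, G} = {B, C}, not the whole set, so C -> B violates BCNF; decompose into {B, C} and {A, C, D, E, F, G}.
{B, C} has no BCNF violation.
{A, C, D, E, F, G} has no BCNF violation.

{A, C, D, E, F, G}; {B, C}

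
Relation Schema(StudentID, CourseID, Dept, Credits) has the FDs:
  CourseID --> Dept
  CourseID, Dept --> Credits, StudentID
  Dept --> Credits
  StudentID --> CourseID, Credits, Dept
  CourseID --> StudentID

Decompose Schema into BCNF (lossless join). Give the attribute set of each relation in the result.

Candidate keys of the original relation: {CourseID}, {StudentID}.
{CourseID, Credits, Dept, StudentID}: {Dept} determines {Credits, Dept} here but is not a superkey — split on Dept --> Credits, giving {Credits, Dept} and {CourseID, Dept, StudentID}.
{Credits, Dept} has no BCNF violation.
{CourseID, Dept, StudentID} has no BCNF violation.

{CourseID, Dept, StudentID}; {Credits, Dept}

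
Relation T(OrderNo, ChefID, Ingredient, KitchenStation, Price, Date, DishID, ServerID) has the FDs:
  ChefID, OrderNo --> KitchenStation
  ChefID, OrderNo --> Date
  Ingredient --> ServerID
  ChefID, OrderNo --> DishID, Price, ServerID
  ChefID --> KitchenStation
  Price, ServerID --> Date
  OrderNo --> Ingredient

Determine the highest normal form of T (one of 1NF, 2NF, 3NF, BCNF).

Candidate key: {ChefID, OrderNo}. Prime attributes: {ChefID, OrderNo}.
For Ingredient --> ServerID we have {Ingredient}⁺ = {Ingredient, ServerID}; {Ingredient} is not a superkey, so BCNF fails.
Because {ServerID} is non-prime and the left side of Ingredient --> ServerID is not a superkey, the relation is not in 3NF.
Since {ChefID} ⊂ {ChefID, OrderNo} and {ChefID}⁺ ⊇ {KitchenStation} with {KitchenStation} non-prime, there is a partial dependency; 2NF fails.

1NF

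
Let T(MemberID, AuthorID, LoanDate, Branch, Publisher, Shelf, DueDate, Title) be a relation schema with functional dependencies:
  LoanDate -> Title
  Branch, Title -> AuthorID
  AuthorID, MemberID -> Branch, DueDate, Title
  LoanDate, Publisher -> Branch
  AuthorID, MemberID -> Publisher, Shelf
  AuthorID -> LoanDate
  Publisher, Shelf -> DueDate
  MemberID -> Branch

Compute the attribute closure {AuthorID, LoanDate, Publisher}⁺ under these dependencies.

{AuthorID, Branch, LoanDate, Publisher, Title}

Start with {AuthorID, LoanDate, Publisher}.
LoanDate -> Title applies; add {Title} → now {AuthorID, LoanDate, Publisher, Title}.
LoanDate, Publisher -> Branch applies; add {Branch} → now {AuthorID, Branch, LoanDate, Publisher, Title}.
No further FD applies.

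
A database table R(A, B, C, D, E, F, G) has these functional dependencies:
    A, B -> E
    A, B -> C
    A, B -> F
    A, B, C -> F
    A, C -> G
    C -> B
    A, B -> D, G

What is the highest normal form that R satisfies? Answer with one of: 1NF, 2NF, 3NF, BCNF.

Candidate keys: {A, B}, {A, C}. Prime attributes: {A, B, C}.
C -> B breaks BCNF: {C}⁺ = {B, C}, so {C} is not a superkey.
Since {B} ⊆ prime attributes and every other non-superkey FD also has a prime right side, the schema is in 3NF.

3NF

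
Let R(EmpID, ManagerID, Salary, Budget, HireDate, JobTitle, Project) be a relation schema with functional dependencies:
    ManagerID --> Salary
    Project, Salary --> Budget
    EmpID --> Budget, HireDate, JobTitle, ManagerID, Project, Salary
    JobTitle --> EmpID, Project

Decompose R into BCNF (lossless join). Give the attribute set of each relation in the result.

{Budget, ManagerID, Project}; {EmpID, HireDate, JobTitle, ManagerID, Project}; {ManagerID, Salary}

Candidate keys of the original relation: {EmpID}, {JobTitle}.
Within {Budget, EmpID, HireDate, JobTitle, ManagerID, Project, Salary}: {ManagerID}⁺ ∩ {Budget, EmpID, HireDate, JobTitle, ManagerID, Project, Salary} = {ManagerID, Salary}, not the whole set, so ManagerID --> Salary violates BCNF; decompose into {ManagerID, Salary} and {Budget, EmpID, HireDate, JobTitle, ManagerID, Project}.
{ManagerID, Salary} has no BCNF violation.
Within {Budget, EmpID, HireDate, JobTitle, ManagerID, Project}: {ManagerID, Project}⁺ ∩ {Budget, EmpID, HireDate, JobTitle, ManagerID, Project} = {Budget, ManagerID, Project}, not the whole set, so ManagerID, Project --> Budget violates BCNF; decompose into {Budget, ManagerID, Project} and {EmpID, HireDate, JobTitle, ManagerID, Project}.
{Budget, ManagerID, Project} has no BCNF violation.
{EmpID, HireDate, JobTitle, ManagerID, Project} has no BCNF violation.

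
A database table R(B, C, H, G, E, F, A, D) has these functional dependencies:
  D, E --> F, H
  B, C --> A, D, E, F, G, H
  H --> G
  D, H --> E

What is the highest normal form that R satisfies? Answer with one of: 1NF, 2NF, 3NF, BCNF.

2NF

Candidate key: {B, C}. Prime attributes: {B, C}.
For D, E --> F, H we have {D, E}⁺ = {D, E, F, G, H}; {D, E} is not a superkey, so BCNF fails.
D, E --> F, H determines the non-prime attributes {F, H} from a non-superkey — 3NF is violated.
Checking every proper subset of each key, none determines a non-prime attribute — 2NF is satisfied.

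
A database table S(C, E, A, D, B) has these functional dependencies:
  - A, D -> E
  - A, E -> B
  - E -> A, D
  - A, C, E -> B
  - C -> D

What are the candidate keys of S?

{A, C}, {C, E}

No FD produces {C}, so it must be in every candidate key.
{A, C}⁺ = {A, B, C, D, E}, which is every attribute, so {A, C} is a candidate key.
{C, E}⁺ = {A, B, C, D, E}, which is every attribute, so {C, E} is a candidate key.
Any other superkey properly contains one of these, so there are no further candidate keys.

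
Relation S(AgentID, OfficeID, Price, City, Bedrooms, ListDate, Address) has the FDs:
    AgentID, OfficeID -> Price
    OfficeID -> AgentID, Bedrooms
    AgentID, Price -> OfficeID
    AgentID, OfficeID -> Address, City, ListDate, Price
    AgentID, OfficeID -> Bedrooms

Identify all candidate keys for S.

{OfficeID}⁺ = {Address, AgentID, Bedrooms, City, ListDate, OfficeID, Price} — all of the relation — so {OfficeID} is a candidate key.
{AgentID, Price}⁺ = {Address, AgentID, Bedrooms, City, ListDate, OfficeID, Price} — all of the relation — so {AgentID, Price} is a candidate key.
Any other superkey properly contains one of these, so there are no further candidate keys.

{AgentID, Price}, {OfficeID}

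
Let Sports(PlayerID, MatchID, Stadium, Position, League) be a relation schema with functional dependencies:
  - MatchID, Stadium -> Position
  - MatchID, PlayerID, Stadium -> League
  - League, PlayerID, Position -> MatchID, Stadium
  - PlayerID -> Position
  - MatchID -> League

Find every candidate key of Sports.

{League, PlayerID}, {MatchID, PlayerID}

No FD produces {PlayerID}, so it must be in every candidate key.
Closure of {League, PlayerID} is {League, MatchID, PlayerID, Position, Stadium}, the whole schema; {League, PlayerID} is a candidate key.
Closure of {MatchID, PlayerID} is {League, MatchID, PlayerID, Position, Stadium}, the whole schema; {MatchID, PlayerID} is a candidate key.
Any other superkey properly contains one of these, so there are no further candidate keys.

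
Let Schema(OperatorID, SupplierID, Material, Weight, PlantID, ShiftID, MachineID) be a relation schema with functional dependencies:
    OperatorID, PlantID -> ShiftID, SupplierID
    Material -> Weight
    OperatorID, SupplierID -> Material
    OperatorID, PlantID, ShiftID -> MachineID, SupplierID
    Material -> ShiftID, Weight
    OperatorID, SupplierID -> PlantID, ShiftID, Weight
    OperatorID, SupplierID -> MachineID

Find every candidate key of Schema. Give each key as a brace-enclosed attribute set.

No FD produces {OperatorID}, so it must be in every candidate key.
{OperatorID, PlantID}⁺ = {MachineID, Material, OperatorID, PlantID, ShiftID, SupplierID, Weight}, which is every attribute, so {OperatorID, PlantID} is a candidate key.
{OperatorID, SupplierID}⁺ = {MachineID, Material, OperatorID, PlantID, ShiftID, SupplierID, Weight}, which is every attribute, so {OperatorID, SupplierID} is a candidate key.
These are minimal and exhaustive — every other superkey contains one of them.

{OperatorID, PlantID}, {OperatorID, SupplierID}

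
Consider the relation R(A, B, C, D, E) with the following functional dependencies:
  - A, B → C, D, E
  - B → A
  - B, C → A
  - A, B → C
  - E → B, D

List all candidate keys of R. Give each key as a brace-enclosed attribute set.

{B}⁺ = {A, B, C, D, E} — all of the relation — so {B} is a candidate key.
{E}⁺ = {A, B, C, D, E} — all of the relation — so {E} is a candidate key.
Any other superkey properly contains one of these, so there are no further candidate keys.

{B}, {E}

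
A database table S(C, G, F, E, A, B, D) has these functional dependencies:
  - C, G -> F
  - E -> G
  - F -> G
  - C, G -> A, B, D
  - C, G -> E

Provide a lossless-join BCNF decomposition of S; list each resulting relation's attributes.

{A, B, C, D, E, F}; {E, G}

Candidate keys of the original relation: {C, E}, {C, F}, {C, G}.
In {A, B, C, D, E, F, G}, {E} is not a superkey ({E}⁺ restricted to this set is {E, G}), so split on E -> G into {E, G} and {A, B, C, D, E, F}.
{E, G}: every determinant is a superkey — BCNF.
{A, B, C, D, E, F}: every determinant is a superkey — BCNF.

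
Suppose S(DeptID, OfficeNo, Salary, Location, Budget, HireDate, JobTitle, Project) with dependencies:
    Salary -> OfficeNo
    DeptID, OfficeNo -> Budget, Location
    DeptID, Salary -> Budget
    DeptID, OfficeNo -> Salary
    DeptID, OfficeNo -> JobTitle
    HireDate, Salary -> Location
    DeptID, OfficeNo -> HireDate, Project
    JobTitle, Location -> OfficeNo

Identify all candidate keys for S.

No FD produces {DeptID}, so it must be in every candidate key.
{DeptID, OfficeNo}⁺ = {Budget, DeptID, HireDate, JobTitle, Location, OfficeNo, Project, Salary} — all of the relation — so {DeptID, OfficeNo} is a candidate key.
{DeptID, Salary}⁺ = {Budget, DeptID, HireDate, JobTitle, Location, OfficeNo, Project, Salary} — all of the relation — so {DeptID, Salary} is a candidate key.
{DeptID, JobTitle, Location}⁺ = {Budget, DeptID, HireDate, JobTitle, Location, OfficeNo, Project, Salary} — all of the relation — so {DeptID, JobTitle, Location} is a candidate key.
Any other superkey properly contains one of these, so there are no further candidate keys.

{DeptID, JobTitle, Location}, {DeptID, OfficeNo}, {DeptID, Salary}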